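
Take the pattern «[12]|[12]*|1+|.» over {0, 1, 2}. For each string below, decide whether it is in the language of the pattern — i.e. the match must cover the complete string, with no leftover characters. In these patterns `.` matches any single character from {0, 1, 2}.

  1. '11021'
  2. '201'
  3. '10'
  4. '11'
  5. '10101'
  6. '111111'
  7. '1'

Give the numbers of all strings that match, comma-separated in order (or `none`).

1 → no match
2 → no match
3 → no match
4 → match
5 → no match
6 → match
7 → match

4, 6, 7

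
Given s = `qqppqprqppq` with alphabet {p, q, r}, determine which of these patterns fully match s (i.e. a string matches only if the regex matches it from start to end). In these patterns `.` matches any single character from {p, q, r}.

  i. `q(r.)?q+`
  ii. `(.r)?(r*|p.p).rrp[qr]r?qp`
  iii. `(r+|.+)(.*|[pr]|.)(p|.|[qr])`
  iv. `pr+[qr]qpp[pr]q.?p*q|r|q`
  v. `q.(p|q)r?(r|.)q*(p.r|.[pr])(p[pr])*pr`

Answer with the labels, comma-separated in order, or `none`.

iii

i → no match
ii → no match — must end with `qp`
iii → match
iv → no match
v → no match — must end with `pr`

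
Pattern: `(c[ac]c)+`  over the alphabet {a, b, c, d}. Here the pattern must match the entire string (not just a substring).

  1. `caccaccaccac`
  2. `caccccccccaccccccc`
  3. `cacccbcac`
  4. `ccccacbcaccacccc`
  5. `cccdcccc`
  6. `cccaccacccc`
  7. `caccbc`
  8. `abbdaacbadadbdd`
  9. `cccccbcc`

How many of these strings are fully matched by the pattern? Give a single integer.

1. `caccaccaccac` → match
2 → match
3. `cacccbcac` → no match
4 → no match
5. `cccdcccc` → no match
6. `cccaccacccc` → no match
7. `caccbc` → no match
8 → no match — must start with `c`
9. `cccccbcc` → no match
Total matched: 2

2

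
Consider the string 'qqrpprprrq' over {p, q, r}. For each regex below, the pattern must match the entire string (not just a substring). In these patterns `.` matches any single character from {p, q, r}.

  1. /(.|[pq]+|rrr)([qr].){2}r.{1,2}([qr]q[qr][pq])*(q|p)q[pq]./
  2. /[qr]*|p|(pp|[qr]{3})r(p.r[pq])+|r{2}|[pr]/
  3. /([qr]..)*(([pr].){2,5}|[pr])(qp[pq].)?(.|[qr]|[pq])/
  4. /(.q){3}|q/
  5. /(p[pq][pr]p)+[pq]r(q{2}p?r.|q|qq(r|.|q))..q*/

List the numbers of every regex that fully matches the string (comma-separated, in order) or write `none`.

3

1 → no match
2 → no match
3 → match
4 → no match
5 → no match — must start with 'p'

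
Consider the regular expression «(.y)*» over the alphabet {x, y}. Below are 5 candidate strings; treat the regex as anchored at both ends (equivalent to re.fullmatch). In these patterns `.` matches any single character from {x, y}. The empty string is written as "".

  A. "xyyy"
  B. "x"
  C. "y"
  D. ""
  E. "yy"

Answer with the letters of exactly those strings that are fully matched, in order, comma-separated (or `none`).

A, D, E

A → match
B → no match
C → no match
D → match
E → match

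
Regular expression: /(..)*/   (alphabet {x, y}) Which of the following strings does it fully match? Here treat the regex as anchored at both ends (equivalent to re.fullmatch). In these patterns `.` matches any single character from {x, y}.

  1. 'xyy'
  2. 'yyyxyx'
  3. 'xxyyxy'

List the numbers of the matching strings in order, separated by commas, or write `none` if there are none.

1 → no match
2 → match
3 → match

2, 3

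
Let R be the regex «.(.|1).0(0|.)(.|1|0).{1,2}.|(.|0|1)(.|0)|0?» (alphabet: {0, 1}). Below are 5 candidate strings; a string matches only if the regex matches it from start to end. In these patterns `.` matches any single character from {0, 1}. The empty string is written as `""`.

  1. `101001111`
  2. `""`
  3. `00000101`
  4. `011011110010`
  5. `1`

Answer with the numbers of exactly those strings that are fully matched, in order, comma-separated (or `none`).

1, 2, 3

1 → match
2 → match
3 → match
4 → no match
5 → no match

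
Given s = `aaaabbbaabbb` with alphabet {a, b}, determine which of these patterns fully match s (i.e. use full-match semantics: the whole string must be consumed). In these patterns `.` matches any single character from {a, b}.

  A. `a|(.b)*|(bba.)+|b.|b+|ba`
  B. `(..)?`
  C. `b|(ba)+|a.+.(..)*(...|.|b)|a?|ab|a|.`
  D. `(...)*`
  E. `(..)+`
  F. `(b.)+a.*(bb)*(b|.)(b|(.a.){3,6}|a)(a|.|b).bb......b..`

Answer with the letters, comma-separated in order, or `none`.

A → no match
B → no match
C → match
D → match
E → match
F → no match — must start with `b`

C, D, E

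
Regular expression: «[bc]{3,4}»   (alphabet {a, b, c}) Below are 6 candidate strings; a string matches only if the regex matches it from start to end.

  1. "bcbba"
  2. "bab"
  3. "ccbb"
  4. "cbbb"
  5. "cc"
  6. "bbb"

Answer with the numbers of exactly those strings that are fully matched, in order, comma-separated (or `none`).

1 → no match
2 → no match
3 → match
4 → match
5 → no match
6 → match

3, 4, 6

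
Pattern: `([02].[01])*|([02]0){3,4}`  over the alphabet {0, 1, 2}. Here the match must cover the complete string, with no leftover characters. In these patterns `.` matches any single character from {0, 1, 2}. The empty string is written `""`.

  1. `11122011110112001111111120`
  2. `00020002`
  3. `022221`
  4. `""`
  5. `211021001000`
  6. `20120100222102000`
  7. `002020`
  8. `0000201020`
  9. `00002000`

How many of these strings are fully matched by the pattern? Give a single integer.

1 → no match
2 → no match
3 → no match
4 → match
5 → match
6 → no match
7 → match
8 → no match
9 → match
Total matched: 4

4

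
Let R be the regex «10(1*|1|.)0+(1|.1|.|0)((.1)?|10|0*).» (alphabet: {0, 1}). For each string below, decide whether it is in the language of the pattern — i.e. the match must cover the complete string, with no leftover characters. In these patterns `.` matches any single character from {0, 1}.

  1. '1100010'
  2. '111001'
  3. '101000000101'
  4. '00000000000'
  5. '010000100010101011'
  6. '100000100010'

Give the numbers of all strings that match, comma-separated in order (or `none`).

1 → no match — must start with '10'
2 → no match — must start with '10'
3 → match
4 → no match — must start with '10'
5 → no match — must start with '10'
6 → no match

3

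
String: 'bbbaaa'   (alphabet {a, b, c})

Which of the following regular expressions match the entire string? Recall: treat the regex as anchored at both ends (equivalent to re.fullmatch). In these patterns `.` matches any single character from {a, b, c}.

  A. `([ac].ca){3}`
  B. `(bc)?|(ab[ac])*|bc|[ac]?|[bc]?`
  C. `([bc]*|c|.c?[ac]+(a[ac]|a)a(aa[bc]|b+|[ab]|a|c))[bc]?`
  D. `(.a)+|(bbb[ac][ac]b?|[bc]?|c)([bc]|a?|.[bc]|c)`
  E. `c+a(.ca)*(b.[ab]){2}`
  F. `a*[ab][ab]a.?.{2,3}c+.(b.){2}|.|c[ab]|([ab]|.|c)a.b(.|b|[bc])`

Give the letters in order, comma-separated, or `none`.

D

A → no match — must end with 'ca'
B → no match
C → no match
D → match
E → no match — must start with 'c'
F → no match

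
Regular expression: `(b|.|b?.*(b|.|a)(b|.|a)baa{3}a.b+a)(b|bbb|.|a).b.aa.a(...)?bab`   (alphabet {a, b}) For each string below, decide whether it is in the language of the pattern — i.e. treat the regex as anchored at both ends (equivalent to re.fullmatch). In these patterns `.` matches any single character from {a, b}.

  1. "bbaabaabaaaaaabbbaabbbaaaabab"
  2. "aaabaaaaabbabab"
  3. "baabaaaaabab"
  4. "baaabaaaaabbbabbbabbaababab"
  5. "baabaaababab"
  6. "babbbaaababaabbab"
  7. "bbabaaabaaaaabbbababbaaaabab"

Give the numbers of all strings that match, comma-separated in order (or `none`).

1, 2, 3, 4, 5, 7

1 → match
2 → match
3 → match
4 → match
5 → match
6 → no match
7 → match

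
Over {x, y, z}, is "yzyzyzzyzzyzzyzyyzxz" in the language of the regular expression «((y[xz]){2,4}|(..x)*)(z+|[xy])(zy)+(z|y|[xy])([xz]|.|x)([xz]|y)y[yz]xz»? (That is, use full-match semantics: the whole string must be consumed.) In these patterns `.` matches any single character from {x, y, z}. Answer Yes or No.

No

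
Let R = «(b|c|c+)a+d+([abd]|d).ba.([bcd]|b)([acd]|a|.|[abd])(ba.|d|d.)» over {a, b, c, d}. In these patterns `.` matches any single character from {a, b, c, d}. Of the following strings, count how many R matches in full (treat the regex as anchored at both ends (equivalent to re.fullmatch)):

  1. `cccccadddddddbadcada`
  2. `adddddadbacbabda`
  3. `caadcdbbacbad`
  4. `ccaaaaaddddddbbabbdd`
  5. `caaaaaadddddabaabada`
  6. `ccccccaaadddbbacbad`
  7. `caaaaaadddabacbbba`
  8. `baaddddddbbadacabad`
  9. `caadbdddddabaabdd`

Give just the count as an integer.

1 → match
2 → no match
3 → no match
4 → match
5 → match
6 → match
7 → no match
8 → no match
9 → no match
Total matched: 4

4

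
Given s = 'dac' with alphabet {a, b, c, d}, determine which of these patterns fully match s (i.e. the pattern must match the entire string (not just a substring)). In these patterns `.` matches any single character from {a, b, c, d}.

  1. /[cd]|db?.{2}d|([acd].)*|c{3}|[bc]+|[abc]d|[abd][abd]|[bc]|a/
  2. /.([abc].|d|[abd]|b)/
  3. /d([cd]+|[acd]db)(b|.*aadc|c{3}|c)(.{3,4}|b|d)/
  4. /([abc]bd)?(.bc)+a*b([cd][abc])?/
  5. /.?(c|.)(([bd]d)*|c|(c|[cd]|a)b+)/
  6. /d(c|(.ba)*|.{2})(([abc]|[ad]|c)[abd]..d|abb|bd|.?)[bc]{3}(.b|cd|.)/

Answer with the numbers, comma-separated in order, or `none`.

2, 5

1 → no match
2 → match
3 → no match
4 → no match
5 → match
6 → no match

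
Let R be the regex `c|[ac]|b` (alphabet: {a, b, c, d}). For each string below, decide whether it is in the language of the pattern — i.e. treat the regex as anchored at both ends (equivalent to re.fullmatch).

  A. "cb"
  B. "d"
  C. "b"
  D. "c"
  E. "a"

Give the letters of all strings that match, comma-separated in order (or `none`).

C, D, E

A → no match
B → no match
C → match
D → match
E → match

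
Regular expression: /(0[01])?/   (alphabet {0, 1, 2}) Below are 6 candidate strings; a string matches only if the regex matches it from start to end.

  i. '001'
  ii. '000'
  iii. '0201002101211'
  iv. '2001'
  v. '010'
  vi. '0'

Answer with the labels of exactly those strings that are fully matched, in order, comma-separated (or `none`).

i → no match
ii → no match
iii → no match
iv → no match
v → no match
vi → no match

none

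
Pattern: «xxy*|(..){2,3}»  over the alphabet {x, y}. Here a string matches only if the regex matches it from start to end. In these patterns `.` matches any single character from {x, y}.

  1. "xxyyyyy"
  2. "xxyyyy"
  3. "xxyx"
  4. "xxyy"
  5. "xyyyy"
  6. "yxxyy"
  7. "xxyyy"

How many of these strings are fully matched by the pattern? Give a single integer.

5

1. "xxyyyyy" → match
2. "xxyyyy" → match
3. "xxyx" → match
4. "xxyy" → match
5. "xyyyy" → no match
6. "yxxyy" → no match
7. "xxyyy" → match
Total matched: 5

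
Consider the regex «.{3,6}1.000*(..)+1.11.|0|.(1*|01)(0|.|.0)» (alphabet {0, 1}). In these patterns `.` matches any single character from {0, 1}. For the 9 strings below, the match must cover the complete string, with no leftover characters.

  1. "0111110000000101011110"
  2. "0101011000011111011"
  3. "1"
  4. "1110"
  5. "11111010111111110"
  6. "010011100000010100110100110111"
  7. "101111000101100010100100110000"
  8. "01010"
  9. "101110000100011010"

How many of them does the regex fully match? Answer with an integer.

1 → match
2 → no match
3 → no match
4 → match
5 → no match
6 → match
7 → no match
8 → no match
9 → no match
Total matched: 3

3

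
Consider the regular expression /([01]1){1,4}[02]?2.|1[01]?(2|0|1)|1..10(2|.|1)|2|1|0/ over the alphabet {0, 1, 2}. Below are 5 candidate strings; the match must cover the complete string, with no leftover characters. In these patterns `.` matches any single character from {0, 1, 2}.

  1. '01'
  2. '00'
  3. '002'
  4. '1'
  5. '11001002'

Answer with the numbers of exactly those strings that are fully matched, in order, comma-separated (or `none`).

1 → no match
2 → no match
3 → no match
4 → match
5 → no match

4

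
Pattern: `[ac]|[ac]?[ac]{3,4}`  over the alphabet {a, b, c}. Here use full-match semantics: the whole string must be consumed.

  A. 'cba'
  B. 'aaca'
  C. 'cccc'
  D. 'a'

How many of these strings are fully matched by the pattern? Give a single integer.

A → no match
B → match
C → match
D → match
Total matched: 3

3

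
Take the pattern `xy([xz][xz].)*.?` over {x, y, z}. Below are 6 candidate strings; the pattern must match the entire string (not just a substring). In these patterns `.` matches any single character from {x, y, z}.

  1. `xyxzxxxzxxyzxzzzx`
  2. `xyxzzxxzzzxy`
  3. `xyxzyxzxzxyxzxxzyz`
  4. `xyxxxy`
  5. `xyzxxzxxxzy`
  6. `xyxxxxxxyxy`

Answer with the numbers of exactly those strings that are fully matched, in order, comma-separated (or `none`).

1, 2, 3, 4, 5

1 → match
2 → match
3 → match
4 → match
5 → match
6 → no match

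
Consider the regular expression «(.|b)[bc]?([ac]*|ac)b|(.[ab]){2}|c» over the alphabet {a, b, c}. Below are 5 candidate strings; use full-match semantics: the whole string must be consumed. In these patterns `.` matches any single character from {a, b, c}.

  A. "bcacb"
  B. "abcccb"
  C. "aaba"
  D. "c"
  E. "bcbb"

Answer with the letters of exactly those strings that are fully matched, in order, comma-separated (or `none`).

A. "bcacb" → match
B. "abcccb" → match
C. "aaba" → match
D. "c" → match
E. "bcbb" → no match

A, B, C, D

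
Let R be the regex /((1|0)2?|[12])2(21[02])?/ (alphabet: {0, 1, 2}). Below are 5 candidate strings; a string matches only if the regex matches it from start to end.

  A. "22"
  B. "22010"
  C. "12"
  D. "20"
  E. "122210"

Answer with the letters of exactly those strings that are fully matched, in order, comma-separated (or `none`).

A, C, E

A → match
B → no match
C → match
D → no match
E → match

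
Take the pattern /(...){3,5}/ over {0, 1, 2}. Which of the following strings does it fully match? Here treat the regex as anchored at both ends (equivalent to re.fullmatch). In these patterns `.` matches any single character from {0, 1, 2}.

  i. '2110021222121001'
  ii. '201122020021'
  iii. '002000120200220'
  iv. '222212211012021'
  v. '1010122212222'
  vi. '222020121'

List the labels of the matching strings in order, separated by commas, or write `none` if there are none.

i → no match
ii → match
iii → match
iv → match
v → no match
vi → match

ii, iii, iv, vi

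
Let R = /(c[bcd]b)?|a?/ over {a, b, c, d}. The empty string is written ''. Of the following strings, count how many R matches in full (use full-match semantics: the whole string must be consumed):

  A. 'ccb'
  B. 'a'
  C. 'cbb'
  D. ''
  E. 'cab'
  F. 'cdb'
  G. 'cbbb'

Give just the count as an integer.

A → match
B → match
C → match
D → match
E → no match
F → match
G → no match
Total matched: 5

5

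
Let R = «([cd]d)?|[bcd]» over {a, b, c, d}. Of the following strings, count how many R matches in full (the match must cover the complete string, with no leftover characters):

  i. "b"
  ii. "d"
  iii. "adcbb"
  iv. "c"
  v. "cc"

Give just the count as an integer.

3

i → match
ii → match
iii → no match
iv → match
v → no match
Total matched: 3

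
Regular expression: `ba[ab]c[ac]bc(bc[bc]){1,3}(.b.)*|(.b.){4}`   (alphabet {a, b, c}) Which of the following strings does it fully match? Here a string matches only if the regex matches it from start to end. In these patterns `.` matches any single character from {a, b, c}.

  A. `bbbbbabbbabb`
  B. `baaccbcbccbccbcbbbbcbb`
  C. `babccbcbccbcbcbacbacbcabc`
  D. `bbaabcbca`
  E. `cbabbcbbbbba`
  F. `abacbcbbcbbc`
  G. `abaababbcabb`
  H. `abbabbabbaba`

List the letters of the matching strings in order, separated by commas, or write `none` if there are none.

A, B, C, E, F, G, H

A → match
B → match
C → match
D → no match
E → match
F → match
G → match
H → match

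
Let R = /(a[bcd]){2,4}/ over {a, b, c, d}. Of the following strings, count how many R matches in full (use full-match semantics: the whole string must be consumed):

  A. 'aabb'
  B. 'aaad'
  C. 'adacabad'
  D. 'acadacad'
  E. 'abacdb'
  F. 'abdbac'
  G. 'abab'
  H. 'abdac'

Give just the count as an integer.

A → no match
B → no match
C → match
D → match
E → no match
F → no match
G → match
H → no match
Total matched: 3

3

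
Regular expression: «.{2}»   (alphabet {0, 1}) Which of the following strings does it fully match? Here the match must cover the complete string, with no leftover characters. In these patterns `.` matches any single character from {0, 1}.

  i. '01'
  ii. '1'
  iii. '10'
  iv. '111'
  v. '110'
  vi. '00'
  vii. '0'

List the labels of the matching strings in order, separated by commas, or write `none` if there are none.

i, iii, vi

i → match
ii → no match
iii → match
iv → no match
v → no match
vi → match
vii → no match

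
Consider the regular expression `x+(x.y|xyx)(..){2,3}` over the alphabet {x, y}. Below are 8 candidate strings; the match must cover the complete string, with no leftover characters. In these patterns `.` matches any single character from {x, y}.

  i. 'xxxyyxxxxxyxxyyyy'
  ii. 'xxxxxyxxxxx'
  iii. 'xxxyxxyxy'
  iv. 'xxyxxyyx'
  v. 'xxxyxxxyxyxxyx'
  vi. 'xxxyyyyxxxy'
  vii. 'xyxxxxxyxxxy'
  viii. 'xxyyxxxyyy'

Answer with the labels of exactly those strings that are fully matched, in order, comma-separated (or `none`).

i → no match
ii. 'xxxxxyxxxxx' → match
iii. 'xxxyxxyxy' → match
iv. 'xxyxxyyx' → match
v → no match
vi. 'xxxyyyyxxxy' → match
vii. 'xyxxxxxyxxxy' → no match
viii. 'xxyyxxxyyy' → match

ii, iii, iv, vi, viii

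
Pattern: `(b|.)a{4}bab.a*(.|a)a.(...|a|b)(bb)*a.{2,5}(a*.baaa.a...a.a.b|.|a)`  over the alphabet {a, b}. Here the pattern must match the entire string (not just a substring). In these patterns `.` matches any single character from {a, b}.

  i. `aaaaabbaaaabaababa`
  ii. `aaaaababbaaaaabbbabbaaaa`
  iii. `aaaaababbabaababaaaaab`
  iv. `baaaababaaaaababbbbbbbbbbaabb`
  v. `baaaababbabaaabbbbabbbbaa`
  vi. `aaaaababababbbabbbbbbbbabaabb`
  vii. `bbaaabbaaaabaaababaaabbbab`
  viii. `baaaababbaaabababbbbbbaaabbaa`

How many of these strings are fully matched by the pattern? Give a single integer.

i → no match
ii → match
iii → match
iv → match
v → match
vi → match
vii → no match
viii → match
Total matched: 6

6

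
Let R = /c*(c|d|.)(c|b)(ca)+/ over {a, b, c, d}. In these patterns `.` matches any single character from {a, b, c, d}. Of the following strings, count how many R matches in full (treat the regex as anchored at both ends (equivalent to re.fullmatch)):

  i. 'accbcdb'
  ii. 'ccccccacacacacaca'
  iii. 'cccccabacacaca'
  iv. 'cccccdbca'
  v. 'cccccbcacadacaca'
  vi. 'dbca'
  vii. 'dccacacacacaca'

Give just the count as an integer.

i → no match — must end with 'ca'
ii → match
iii → no match
iv → match
v → no match
vi → match
vii → match
Total matched: 4

4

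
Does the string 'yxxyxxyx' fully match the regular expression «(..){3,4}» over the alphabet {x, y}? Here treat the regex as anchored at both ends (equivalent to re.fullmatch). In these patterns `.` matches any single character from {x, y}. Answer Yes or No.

Yes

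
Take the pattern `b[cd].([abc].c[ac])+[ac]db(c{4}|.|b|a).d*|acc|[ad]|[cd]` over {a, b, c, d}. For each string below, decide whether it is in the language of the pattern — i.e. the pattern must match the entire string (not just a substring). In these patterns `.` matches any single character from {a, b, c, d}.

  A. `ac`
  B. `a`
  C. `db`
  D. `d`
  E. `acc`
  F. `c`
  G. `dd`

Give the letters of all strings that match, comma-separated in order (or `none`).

B, D, E, F

A → no match
B → match
C → no match
D → match
E → match
F → match
G → no match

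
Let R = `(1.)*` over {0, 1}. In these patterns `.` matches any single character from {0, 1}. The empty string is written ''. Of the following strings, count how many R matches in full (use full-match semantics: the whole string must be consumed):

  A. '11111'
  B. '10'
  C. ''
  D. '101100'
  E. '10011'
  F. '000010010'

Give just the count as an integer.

2

A → no match
B → match
C → match
D → no match
E → no match
F → no match
Total matched: 2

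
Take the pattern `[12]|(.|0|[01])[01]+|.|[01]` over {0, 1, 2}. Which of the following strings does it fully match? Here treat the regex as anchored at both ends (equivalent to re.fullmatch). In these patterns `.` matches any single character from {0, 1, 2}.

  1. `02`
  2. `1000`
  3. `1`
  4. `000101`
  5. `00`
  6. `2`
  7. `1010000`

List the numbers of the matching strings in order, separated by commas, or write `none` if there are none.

1 → no match
2 → match
3 → match
4 → match
5 → match
6 → match
7 → match

2, 3, 4, 5, 6, 7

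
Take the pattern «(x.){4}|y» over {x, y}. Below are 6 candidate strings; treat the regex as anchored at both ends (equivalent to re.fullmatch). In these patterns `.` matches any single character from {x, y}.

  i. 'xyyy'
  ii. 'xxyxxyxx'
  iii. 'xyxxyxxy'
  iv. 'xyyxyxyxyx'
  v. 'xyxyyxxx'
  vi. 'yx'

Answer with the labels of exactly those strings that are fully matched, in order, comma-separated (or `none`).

i → no match
ii → no match
iii → no match
iv → no match
v → no match
vi → no match

none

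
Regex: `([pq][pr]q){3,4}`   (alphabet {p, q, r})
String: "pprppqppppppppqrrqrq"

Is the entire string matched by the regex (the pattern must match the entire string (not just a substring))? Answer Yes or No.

No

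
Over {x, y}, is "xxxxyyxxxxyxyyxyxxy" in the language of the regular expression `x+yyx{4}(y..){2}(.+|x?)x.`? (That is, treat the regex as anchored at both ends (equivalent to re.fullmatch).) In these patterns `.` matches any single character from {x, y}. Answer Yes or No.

Yes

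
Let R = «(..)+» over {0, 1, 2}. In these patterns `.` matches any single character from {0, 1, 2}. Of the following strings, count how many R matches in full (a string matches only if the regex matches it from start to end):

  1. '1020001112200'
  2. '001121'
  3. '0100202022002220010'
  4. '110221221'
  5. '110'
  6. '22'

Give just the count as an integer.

2

1 → no match
2 → match
3 → no match
4 → no match
5 → no match
6 → match
Total matched: 2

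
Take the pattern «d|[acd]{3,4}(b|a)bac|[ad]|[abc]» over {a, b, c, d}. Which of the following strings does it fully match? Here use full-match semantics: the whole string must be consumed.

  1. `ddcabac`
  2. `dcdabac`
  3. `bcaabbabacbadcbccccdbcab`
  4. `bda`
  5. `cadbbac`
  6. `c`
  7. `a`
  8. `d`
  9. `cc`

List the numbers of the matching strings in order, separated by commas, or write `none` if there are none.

1, 2, 5, 6, 7, 8

1 → match
2 → match
3 → no match
4 → no match
5 → match
6 → match
7 → match
8 → match
9 → no match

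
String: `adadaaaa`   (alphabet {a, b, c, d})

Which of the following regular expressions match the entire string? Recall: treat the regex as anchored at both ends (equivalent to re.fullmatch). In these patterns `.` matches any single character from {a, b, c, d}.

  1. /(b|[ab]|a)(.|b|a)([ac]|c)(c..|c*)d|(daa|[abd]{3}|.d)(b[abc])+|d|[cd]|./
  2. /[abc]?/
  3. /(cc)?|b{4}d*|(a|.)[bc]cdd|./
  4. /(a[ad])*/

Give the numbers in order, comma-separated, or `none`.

1 → no match
2 → no match
3 → no match
4 → match

4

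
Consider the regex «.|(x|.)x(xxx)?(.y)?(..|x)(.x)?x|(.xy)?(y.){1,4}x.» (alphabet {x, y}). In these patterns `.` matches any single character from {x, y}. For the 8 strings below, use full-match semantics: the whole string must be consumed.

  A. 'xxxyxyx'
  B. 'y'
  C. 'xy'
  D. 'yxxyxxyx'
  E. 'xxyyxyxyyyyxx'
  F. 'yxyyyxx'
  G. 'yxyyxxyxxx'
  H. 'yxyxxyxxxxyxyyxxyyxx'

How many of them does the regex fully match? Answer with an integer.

A → match
B → match
C → no match
D → no match
E → match
F → match
G → no match
H → no match
Total matched: 4

4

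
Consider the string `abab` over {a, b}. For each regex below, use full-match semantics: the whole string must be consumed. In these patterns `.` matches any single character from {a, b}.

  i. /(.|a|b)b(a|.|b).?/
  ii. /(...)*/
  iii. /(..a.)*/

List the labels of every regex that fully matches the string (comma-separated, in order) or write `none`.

i, iii

i → match
ii → no match
iii → match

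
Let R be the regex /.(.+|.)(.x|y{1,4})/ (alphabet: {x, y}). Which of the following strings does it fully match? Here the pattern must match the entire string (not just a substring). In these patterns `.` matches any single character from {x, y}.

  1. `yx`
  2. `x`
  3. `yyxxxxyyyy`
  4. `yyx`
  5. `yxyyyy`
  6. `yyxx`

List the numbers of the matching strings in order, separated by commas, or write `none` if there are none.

3, 5, 6

1 → no match
2 → no match
3 → match
4 → no match
5 → match
6 → match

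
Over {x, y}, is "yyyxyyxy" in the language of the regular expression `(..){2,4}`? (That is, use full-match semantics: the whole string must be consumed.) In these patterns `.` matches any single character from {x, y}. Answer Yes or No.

Yes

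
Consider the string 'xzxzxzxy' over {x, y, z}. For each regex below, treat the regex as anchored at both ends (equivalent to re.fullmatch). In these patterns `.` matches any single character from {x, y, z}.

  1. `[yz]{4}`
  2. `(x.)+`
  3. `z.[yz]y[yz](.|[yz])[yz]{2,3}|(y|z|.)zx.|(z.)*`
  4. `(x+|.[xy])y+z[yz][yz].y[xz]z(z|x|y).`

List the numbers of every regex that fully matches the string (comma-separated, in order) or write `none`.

1 → no match
2 → match
3 → no match
4 → no match

2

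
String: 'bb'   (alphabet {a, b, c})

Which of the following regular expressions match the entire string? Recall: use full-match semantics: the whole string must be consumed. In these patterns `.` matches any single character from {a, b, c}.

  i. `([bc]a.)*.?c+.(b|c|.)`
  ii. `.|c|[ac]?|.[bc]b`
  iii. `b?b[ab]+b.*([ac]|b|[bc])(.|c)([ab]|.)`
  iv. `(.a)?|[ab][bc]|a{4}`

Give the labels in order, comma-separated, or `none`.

i → no match
ii → no match
iii → no match
iv → match

iv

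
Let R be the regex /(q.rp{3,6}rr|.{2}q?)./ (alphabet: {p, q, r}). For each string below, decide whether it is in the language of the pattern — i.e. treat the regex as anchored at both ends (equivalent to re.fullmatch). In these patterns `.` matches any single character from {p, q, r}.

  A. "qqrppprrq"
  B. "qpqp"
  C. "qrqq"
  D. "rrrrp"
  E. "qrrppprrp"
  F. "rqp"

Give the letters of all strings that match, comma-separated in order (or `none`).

A → match
B → match
C → match
D → no match
E → match
F → match

A, B, C, E, F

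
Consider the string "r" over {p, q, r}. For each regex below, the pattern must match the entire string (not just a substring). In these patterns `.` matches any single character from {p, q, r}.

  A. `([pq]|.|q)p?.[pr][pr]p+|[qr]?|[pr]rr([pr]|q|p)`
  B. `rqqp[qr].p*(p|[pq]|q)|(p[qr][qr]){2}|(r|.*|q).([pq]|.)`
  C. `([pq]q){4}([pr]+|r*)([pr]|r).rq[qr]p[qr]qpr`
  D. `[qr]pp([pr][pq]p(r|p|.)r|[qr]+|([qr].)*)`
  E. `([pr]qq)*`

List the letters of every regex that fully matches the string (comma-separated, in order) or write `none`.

A → match
B → no match
C → no match — must end with "qpr"
D → no match
E → no match

A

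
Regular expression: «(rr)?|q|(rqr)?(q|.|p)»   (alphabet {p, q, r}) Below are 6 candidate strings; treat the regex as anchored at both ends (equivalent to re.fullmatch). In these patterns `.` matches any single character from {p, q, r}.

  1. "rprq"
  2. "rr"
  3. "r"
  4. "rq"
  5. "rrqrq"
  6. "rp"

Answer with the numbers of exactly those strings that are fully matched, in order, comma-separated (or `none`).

1. "rprq" → no match
2. "rr" → match
3. "r" → match
4. "rq" → no match
5. "rrqrq" → no match
6. "rp" → no match

2, 3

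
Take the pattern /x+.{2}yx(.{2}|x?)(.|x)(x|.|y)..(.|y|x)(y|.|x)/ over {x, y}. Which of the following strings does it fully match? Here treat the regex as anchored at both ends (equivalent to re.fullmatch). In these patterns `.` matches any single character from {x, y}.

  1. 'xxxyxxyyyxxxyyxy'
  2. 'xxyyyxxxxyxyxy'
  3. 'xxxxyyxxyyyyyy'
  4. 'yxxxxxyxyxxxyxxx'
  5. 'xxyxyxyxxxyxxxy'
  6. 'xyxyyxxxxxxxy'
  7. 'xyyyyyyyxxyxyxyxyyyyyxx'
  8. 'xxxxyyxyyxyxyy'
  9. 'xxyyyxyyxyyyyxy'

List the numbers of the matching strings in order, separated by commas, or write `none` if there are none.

2, 3

1 → no match
2 → match
3 → match
4 → no match — must start with 'x'
5 → no match
6 → no match
7 → no match
8 → no match
9 → no match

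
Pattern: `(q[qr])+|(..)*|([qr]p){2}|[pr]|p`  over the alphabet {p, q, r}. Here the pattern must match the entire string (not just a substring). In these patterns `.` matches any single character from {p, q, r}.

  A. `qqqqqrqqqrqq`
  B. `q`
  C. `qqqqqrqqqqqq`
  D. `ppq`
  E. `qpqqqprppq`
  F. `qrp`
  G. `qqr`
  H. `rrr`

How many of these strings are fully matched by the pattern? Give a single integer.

3

A → match
B → no match
C → match
D → no match
E → match
F → no match
G → no match
H → no match
Total matched: 3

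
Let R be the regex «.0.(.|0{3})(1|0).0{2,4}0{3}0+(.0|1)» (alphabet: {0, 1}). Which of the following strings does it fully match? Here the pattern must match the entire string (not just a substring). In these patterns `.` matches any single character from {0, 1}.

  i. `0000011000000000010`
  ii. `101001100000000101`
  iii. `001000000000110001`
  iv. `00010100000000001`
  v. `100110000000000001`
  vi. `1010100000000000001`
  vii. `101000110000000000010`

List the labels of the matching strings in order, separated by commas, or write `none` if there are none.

i → no match
ii → no match
iii → no match
iv → match
v → match
vi → match
vii → match

iv, v, vi, vii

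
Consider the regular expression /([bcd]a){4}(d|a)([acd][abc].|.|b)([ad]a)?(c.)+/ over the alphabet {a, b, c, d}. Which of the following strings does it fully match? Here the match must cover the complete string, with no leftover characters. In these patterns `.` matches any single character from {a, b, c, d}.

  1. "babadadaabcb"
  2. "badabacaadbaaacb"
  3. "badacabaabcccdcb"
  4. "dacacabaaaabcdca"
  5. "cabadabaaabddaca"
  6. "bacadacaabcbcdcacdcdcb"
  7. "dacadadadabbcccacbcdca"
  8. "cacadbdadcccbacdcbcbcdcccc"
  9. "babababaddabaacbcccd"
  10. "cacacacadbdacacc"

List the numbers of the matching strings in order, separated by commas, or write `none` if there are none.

1 → match
2 → match
3 → match
4 → match
5 → match
6 → match
7 → match
8 → no match
9 → match
10 → match

1, 2, 3, 4, 5, 6, 7, 9, 10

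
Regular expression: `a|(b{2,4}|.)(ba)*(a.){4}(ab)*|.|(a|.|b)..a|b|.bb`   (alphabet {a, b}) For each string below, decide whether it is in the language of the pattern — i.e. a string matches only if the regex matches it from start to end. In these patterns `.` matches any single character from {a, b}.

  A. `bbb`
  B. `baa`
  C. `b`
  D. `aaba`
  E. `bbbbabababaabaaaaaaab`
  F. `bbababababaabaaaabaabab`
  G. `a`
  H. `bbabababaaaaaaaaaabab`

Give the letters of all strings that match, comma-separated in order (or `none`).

A → match
B → no match
C → match
D → match
E → match
F → no match
G → match
H → match

A, C, D, E, G, H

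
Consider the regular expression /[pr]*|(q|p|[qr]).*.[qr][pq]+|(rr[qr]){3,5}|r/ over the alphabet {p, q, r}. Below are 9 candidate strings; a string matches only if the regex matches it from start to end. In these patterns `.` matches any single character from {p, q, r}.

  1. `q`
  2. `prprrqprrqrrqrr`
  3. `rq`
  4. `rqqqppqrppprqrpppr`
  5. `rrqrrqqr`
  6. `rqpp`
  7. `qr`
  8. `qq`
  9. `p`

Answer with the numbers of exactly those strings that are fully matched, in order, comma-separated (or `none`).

9

1 → no match
2 → no match
3 → no match
4 → no match
5 → no match
6 → no match
7 → no match
8 → no match
9 → match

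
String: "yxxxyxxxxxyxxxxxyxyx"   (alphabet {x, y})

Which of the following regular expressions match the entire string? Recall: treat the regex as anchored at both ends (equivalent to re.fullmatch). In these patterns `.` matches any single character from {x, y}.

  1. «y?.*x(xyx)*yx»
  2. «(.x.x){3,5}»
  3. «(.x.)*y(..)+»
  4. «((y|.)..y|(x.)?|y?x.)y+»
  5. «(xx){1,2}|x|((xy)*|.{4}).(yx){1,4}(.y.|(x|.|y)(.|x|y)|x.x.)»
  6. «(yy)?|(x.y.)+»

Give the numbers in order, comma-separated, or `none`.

1, 2

1 → match
2 → match
3 → no match
4 → no match — must end with "y"
5 → no match
6 → no match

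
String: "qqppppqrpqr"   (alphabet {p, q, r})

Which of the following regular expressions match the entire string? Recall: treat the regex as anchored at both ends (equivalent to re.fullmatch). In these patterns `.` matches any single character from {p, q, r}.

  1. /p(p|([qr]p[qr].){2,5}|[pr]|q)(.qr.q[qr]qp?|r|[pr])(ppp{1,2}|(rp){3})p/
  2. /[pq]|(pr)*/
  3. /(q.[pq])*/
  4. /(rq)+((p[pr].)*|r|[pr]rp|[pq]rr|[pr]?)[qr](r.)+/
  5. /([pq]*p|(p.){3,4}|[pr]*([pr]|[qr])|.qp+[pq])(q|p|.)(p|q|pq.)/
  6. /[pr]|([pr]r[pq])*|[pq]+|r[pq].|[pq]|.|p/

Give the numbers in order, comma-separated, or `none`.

5

1 → no match — must start with "p"
2 → no match
3 → no match
4 → no match — must start with "rq"
5 → match
6 → no match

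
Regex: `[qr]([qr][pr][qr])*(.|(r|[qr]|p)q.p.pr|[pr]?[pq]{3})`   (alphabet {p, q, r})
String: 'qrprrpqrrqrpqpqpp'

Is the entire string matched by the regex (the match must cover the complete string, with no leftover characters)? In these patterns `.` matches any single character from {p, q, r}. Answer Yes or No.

Yes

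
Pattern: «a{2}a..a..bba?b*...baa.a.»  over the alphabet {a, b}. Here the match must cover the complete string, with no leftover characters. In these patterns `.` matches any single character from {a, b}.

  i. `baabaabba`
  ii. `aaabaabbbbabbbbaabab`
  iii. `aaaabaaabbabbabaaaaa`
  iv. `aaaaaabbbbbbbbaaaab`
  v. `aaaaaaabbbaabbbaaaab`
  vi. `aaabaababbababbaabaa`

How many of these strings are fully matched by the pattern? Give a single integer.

5

i. `baabaabba` → no match — must start with `a`
ii → match
iii → match
iv → match
v → match
vi → match
Total matched: 5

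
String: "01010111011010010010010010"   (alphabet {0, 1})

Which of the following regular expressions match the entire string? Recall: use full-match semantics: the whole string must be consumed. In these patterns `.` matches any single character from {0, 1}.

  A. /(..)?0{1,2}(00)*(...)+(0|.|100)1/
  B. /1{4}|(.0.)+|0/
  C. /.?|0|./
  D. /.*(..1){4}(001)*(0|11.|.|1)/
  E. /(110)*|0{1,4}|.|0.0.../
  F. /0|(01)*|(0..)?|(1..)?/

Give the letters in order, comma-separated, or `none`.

D

A → no match — must end with "1"
B → no match
C → no match
D → match
E → no match
F → no match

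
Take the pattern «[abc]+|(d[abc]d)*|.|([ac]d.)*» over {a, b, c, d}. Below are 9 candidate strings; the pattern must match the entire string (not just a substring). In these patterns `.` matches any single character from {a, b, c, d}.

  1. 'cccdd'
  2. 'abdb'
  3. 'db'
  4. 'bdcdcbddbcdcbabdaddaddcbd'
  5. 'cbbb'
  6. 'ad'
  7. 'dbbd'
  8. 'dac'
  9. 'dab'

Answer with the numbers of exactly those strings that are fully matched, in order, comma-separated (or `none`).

1 → no match
2 → no match
3 → no match
4 → no match
5 → match
6 → no match
7 → no match
8 → no match
9 → no match

5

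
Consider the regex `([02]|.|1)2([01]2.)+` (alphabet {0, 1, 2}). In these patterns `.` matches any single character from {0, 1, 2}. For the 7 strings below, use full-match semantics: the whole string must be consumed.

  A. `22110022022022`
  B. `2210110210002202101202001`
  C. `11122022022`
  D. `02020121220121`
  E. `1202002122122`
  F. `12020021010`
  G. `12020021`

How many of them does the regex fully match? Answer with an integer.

1

A → no match
B → no match
C. `11122022022` → no match
D → no match
E → no match
F. `12020021010` → no match
G. `12020021` → match
Total matched: 1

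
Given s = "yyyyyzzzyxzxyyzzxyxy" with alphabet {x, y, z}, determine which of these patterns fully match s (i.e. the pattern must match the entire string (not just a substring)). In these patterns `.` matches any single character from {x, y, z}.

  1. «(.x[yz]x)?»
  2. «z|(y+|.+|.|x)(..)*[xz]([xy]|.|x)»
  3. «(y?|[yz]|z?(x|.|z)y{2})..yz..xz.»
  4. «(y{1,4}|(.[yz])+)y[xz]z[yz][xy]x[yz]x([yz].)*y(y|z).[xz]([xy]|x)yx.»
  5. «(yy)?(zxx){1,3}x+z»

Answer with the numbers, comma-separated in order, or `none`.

1 → no match
2 → match
3 → no match
4 → match
5 → no match — must end with "xz"

2, 4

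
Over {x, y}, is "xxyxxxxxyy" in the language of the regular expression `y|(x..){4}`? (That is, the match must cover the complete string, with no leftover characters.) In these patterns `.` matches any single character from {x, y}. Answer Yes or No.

No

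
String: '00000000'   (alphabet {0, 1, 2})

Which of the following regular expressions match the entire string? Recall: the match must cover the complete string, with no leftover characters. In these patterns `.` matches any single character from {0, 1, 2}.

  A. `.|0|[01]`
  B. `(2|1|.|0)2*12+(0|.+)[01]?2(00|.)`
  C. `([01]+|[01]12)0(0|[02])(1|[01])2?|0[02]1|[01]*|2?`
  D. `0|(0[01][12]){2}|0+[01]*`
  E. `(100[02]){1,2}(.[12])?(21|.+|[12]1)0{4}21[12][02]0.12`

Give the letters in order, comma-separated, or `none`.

C, D

A → no match
B → no match
C → match
D → match
E → no match — must start with '100'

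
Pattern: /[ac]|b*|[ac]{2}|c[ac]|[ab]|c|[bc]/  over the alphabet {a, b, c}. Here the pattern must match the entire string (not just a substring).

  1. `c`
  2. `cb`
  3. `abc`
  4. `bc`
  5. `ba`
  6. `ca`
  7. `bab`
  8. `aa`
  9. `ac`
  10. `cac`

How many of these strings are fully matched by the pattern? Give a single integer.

4

1 → match
2 → no match
3 → no match
4 → no match
5 → no match
6 → match
7 → no match
8 → match
9 → match
10 → no match
Total matched: 4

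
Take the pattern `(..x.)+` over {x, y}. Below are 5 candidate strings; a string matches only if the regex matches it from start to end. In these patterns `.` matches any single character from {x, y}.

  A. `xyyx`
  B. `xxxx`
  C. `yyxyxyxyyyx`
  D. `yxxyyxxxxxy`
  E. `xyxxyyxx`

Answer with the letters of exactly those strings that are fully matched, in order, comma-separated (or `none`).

A → no match
B → match
C → no match
D → no match
E → match

B, E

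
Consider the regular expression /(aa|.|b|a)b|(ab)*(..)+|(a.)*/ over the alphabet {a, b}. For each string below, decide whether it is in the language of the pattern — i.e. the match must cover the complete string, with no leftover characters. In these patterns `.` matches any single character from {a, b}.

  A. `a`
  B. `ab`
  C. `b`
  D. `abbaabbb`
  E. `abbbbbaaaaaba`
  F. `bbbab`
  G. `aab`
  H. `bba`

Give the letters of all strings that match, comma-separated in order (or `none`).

A → no match
B → match
C → no match
D → match
E → no match
F → no match
G → match
H → no match

B, D, G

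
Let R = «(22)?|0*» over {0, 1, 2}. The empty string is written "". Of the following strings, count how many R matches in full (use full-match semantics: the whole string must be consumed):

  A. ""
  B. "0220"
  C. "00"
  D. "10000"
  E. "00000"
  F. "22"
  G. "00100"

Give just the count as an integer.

A. "" → match
B. "0220" → no match
C. "00" → match
D. "10000" → no match
E. "00000" → match
F. "22" → match
G. "00100" → no match
Total matched: 4

4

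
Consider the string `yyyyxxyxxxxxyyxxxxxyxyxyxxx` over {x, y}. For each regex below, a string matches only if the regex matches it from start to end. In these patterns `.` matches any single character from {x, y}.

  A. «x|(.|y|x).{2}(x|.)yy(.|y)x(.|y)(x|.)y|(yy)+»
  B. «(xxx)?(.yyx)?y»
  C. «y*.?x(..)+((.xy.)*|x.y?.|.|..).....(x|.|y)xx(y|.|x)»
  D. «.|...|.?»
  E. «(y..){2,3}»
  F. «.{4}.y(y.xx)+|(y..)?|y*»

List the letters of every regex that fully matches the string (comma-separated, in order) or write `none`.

C

A → no match
B → no match — must end with `y`
C → match
D → no match
E → no match
F → no match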